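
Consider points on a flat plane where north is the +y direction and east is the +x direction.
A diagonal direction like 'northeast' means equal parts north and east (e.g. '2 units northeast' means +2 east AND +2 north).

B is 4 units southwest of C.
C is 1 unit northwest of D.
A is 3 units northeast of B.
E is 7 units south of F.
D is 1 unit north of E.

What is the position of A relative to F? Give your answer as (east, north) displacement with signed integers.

Place F at the origin (east=0, north=0).
  E is 7 units south of F: delta (east=+0, north=-7); E at (east=0, north=-7).
  D is 1 unit north of E: delta (east=+0, north=+1); D at (east=0, north=-6).
  C is 1 unit northwest of D: delta (east=-1, north=+1); C at (east=-1, north=-5).
  B is 4 units southwest of C: delta (east=-4, north=-4); B at (east=-5, north=-9).
  A is 3 units northeast of B: delta (east=+3, north=+3); A at (east=-2, north=-6).
Therefore A relative to F: (east=-2, north=-6).

Answer: A is at (east=-2, north=-6) relative to F.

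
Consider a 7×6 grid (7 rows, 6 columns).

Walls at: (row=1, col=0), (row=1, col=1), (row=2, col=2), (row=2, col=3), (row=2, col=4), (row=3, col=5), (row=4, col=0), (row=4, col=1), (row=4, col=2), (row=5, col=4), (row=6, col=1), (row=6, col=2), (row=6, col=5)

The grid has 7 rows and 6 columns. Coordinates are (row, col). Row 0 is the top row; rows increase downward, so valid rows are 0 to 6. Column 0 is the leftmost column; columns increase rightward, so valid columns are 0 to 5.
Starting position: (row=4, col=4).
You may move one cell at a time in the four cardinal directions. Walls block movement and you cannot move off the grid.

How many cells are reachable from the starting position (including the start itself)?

Answer: Reachable cells: 18

Derivation:
BFS flood-fill from (row=4, col=4):
  Distance 0: (row=4, col=4)
  Distance 1: (row=3, col=4), (row=4, col=3), (row=4, col=5)
  Distance 2: (row=3, col=3), (row=5, col=3), (row=5, col=5)
  Distance 3: (row=3, col=2), (row=5, col=2), (row=6, col=3)
  Distance 4: (row=3, col=1), (row=5, col=1), (row=6, col=4)
  Distance 5: (row=2, col=1), (row=3, col=0), (row=5, col=0)
  Distance 6: (row=2, col=0), (row=6, col=0)
Total reachable: 18 (grid has 29 open cells total)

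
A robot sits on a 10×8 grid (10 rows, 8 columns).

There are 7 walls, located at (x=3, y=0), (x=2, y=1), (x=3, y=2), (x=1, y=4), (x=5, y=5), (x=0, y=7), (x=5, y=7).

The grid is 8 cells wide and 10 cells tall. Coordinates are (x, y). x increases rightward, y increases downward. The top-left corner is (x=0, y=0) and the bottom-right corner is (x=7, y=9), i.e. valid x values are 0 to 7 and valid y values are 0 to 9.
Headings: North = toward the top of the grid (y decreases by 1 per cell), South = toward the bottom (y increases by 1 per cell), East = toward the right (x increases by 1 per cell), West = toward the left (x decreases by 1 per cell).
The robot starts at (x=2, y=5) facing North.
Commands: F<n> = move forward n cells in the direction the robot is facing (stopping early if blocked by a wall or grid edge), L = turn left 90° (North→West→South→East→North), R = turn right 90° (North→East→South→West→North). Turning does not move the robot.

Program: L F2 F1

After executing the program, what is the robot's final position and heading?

Answer: Final position: (x=0, y=5), facing West

Derivation:
Start: (x=2, y=5), facing North
  L: turn left, now facing West
  F2: move forward 2, now at (x=0, y=5)
  F1: move forward 0/1 (blocked), now at (x=0, y=5)
Final: (x=0, y=5), facing West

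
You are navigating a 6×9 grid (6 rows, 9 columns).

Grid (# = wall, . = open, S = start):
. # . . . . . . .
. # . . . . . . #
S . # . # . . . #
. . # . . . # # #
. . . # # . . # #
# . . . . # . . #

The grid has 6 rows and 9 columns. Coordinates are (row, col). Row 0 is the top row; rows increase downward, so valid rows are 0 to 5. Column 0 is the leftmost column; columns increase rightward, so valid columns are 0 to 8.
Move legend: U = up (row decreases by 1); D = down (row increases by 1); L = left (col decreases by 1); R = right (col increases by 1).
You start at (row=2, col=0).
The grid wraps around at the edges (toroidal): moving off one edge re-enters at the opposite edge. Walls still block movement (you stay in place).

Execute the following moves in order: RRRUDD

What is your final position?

Answer: Final position: (row=4, col=1)

Derivation:
Start: (row=2, col=0)
  R (right): (row=2, col=0) -> (row=2, col=1)
  R (right): blocked, stay at (row=2, col=1)
  R (right): blocked, stay at (row=2, col=1)
  U (up): blocked, stay at (row=2, col=1)
  D (down): (row=2, col=1) -> (row=3, col=1)
  D (down): (row=3, col=1) -> (row=4, col=1)
Final: (row=4, col=1)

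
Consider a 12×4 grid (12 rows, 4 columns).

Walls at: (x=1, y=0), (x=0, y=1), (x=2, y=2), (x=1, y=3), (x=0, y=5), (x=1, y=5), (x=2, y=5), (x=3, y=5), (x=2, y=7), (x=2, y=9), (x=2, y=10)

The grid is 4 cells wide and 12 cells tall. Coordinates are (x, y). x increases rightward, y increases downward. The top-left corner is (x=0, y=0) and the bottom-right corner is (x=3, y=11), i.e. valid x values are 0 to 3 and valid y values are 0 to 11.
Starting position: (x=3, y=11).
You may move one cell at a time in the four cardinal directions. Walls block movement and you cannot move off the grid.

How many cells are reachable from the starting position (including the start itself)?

BFS flood-fill from (x=3, y=11):
  Distance 0: (x=3, y=11)
  Distance 1: (x=3, y=10), (x=2, y=11)
  Distance 2: (x=3, y=9), (x=1, y=11)
  Distance 3: (x=3, y=8), (x=1, y=10), (x=0, y=11)
  Distance 4: (x=3, y=7), (x=2, y=8), (x=1, y=9), (x=0, y=10)
  Distance 5: (x=3, y=6), (x=1, y=8), (x=0, y=9)
  Distance 6: (x=2, y=6), (x=1, y=7), (x=0, y=8)
  Distance 7: (x=1, y=6), (x=0, y=7)
  Distance 8: (x=0, y=6)
Total reachable: 21 (grid has 37 open cells total)

Answer: Reachable cells: 21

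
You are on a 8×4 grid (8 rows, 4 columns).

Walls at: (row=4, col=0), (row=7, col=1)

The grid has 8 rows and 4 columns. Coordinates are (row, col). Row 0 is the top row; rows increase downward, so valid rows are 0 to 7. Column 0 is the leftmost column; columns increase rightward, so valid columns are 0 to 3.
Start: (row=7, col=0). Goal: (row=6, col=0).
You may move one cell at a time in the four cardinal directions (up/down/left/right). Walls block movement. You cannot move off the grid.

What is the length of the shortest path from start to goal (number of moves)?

Answer: Shortest path length: 1

Derivation:
BFS from (row=7, col=0) until reaching (row=6, col=0):
  Distance 0: (row=7, col=0)
  Distance 1: (row=6, col=0)  <- goal reached here
One shortest path (1 moves): (row=7, col=0) -> (row=6, col=0)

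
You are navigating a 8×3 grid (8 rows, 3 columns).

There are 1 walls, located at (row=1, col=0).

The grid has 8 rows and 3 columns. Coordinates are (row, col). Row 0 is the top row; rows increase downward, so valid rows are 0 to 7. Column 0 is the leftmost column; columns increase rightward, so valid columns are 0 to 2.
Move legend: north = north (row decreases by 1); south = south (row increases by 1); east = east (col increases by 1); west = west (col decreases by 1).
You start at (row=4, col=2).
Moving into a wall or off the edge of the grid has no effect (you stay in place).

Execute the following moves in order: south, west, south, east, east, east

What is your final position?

Start: (row=4, col=2)
  south (south): (row=4, col=2) -> (row=5, col=2)
  west (west): (row=5, col=2) -> (row=5, col=1)
  south (south): (row=5, col=1) -> (row=6, col=1)
  east (east): (row=6, col=1) -> (row=6, col=2)
  east (east): blocked, stay at (row=6, col=2)
  east (east): blocked, stay at (row=6, col=2)
Final: (row=6, col=2)

Answer: Final position: (row=6, col=2)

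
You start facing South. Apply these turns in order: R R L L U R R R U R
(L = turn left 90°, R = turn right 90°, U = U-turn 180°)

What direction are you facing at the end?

Answer: Final heading: South

Derivation:
Start: South
  R (right (90° clockwise)) -> West
  R (right (90° clockwise)) -> North
  L (left (90° counter-clockwise)) -> West
  L (left (90° counter-clockwise)) -> South
  U (U-turn (180°)) -> North
  R (right (90° clockwise)) -> East
  R (right (90° clockwise)) -> South
  R (right (90° clockwise)) -> West
  U (U-turn (180°)) -> East
  R (right (90° clockwise)) -> South
Final: South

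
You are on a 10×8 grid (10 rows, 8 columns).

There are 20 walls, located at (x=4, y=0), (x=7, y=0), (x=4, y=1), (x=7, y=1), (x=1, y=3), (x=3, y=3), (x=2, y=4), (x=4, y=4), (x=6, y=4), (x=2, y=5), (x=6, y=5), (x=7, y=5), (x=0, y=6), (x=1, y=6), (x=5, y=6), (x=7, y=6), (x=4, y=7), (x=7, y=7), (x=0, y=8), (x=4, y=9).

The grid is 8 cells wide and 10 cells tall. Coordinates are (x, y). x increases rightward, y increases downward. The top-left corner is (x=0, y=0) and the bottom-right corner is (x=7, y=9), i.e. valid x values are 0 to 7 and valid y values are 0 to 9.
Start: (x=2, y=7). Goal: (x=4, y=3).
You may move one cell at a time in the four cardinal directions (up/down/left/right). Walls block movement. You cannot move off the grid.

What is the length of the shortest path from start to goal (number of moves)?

BFS from (x=2, y=7) until reaching (x=4, y=3):
  Distance 0: (x=2, y=7)
  Distance 1: (x=2, y=6), (x=1, y=7), (x=3, y=7), (x=2, y=8)
  Distance 2: (x=3, y=6), (x=0, y=7), (x=1, y=8), (x=3, y=8), (x=2, y=9)
  Distance 3: (x=3, y=5), (x=4, y=6), (x=4, y=8), (x=1, y=9), (x=3, y=9)
  Distance 4: (x=3, y=4), (x=4, y=5), (x=5, y=8), (x=0, y=9)
  Distance 5: (x=5, y=5), (x=5, y=7), (x=6, y=8), (x=5, y=9)
  Distance 6: (x=5, y=4), (x=6, y=7), (x=7, y=8), (x=6, y=9)
  Distance 7: (x=5, y=3), (x=6, y=6), (x=7, y=9)
  Distance 8: (x=5, y=2), (x=4, y=3), (x=6, y=3)  <- goal reached here
One shortest path (8 moves): (x=2, y=7) -> (x=3, y=7) -> (x=3, y=6) -> (x=4, y=6) -> (x=4, y=5) -> (x=5, y=5) -> (x=5, y=4) -> (x=5, y=3) -> (x=4, y=3)

Answer: Shortest path length: 8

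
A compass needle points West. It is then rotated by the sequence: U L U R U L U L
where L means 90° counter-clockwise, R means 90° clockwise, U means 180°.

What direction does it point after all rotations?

Start: West
  U (U-turn (180°)) -> East
  L (left (90° counter-clockwise)) -> North
  U (U-turn (180°)) -> South
  R (right (90° clockwise)) -> West
  U (U-turn (180°)) -> East
  L (left (90° counter-clockwise)) -> North
  U (U-turn (180°)) -> South
  L (left (90° counter-clockwise)) -> East
Final: East

Answer: Final heading: East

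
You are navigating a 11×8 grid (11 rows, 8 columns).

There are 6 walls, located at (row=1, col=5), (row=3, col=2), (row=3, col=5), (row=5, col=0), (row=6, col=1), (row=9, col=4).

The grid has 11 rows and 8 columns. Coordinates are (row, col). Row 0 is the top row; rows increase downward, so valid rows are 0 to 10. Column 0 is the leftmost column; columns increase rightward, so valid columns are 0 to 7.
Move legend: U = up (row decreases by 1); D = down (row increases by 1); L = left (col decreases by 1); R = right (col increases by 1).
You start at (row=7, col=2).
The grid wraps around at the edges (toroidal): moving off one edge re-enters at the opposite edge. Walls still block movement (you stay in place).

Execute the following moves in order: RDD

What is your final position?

Start: (row=7, col=2)
  R (right): (row=7, col=2) -> (row=7, col=3)
  D (down): (row=7, col=3) -> (row=8, col=3)
  D (down): (row=8, col=3) -> (row=9, col=3)
Final: (row=9, col=3)

Answer: Final position: (row=9, col=3)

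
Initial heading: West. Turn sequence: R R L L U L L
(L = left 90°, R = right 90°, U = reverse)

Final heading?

Start: West
  R (right (90° clockwise)) -> North
  R (right (90° clockwise)) -> East
  L (left (90° counter-clockwise)) -> North
  L (left (90° counter-clockwise)) -> West
  U (U-turn (180°)) -> East
  L (left (90° counter-clockwise)) -> North
  L (left (90° counter-clockwise)) -> West
Final: West

Answer: Final heading: West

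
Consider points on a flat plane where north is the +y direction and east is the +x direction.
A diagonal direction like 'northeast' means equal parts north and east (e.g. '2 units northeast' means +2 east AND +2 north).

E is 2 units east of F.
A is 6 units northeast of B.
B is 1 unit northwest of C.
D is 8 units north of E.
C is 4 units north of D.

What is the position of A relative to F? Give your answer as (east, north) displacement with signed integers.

Answer: A is at (east=7, north=19) relative to F.

Derivation:
Place F at the origin (east=0, north=0).
  E is 2 units east of F: delta (east=+2, north=+0); E at (east=2, north=0).
  D is 8 units north of E: delta (east=+0, north=+8); D at (east=2, north=8).
  C is 4 units north of D: delta (east=+0, north=+4); C at (east=2, north=12).
  B is 1 unit northwest of C: delta (east=-1, north=+1); B at (east=1, north=13).
  A is 6 units northeast of B: delta (east=+6, north=+6); A at (east=7, north=19).
Therefore A relative to F: (east=7, north=19).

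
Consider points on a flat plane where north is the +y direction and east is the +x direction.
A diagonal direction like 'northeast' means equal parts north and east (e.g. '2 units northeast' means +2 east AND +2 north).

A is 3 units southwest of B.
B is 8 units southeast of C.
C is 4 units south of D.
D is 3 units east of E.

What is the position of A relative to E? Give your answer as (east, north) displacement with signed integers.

Place E at the origin (east=0, north=0).
  D is 3 units east of E: delta (east=+3, north=+0); D at (east=3, north=0).
  C is 4 units south of D: delta (east=+0, north=-4); C at (east=3, north=-4).
  B is 8 units southeast of C: delta (east=+8, north=-8); B at (east=11, north=-12).
  A is 3 units southwest of B: delta (east=-3, north=-3); A at (east=8, north=-15).
Therefore A relative to E: (east=8, north=-15).

Answer: A is at (east=8, north=-15) relative to E.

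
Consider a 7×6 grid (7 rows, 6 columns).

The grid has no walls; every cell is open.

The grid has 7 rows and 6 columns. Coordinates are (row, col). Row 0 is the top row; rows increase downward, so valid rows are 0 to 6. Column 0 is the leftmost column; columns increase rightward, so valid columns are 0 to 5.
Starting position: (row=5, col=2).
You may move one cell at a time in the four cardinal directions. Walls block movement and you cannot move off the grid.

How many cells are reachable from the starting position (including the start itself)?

BFS flood-fill from (row=5, col=2):
  Distance 0: (row=5, col=2)
  Distance 1: (row=4, col=2), (row=5, col=1), (row=5, col=3), (row=6, col=2)
  Distance 2: (row=3, col=2), (row=4, col=1), (row=4, col=3), (row=5, col=0), (row=5, col=4), (row=6, col=1), (row=6, col=3)
  Distance 3: (row=2, col=2), (row=3, col=1), (row=3, col=3), (row=4, col=0), (row=4, col=4), (row=5, col=5), (row=6, col=0), (row=6, col=4)
  Distance 4: (row=1, col=2), (row=2, col=1), (row=2, col=3), (row=3, col=0), (row=3, col=4), (row=4, col=5), (row=6, col=5)
  Distance 5: (row=0, col=2), (row=1, col=1), (row=1, col=3), (row=2, col=0), (row=2, col=4), (row=3, col=5)
  Distance 6: (row=0, col=1), (row=0, col=3), (row=1, col=0), (row=1, col=4), (row=2, col=5)
  Distance 7: (row=0, col=0), (row=0, col=4), (row=1, col=5)
  Distance 8: (row=0, col=5)
Total reachable: 42 (grid has 42 open cells total)

Answer: Reachable cells: 42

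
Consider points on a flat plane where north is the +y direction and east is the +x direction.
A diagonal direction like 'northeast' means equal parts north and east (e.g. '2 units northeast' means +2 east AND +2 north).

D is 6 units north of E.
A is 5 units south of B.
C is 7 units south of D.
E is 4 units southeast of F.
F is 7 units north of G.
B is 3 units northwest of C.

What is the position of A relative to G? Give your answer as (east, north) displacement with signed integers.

Answer: A is at (east=1, north=0) relative to G.

Derivation:
Place G at the origin (east=0, north=0).
  F is 7 units north of G: delta (east=+0, north=+7); F at (east=0, north=7).
  E is 4 units southeast of F: delta (east=+4, north=-4); E at (east=4, north=3).
  D is 6 units north of E: delta (east=+0, north=+6); D at (east=4, north=9).
  C is 7 units south of D: delta (east=+0, north=-7); C at (east=4, north=2).
  B is 3 units northwest of C: delta (east=-3, north=+3); B at (east=1, north=5).
  A is 5 units south of B: delta (east=+0, north=-5); A at (east=1, north=0).
Therefore A relative to G: (east=1, north=0).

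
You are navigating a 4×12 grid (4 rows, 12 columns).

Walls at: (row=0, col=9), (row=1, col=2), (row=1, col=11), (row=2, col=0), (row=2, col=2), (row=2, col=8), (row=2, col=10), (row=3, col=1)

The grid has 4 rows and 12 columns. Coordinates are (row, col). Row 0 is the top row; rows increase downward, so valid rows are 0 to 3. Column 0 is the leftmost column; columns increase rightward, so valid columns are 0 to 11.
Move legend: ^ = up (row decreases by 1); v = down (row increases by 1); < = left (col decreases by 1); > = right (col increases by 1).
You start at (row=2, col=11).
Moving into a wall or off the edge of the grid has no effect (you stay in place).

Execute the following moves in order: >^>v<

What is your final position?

Answer: Final position: (row=3, col=10)

Derivation:
Start: (row=2, col=11)
  > (right): blocked, stay at (row=2, col=11)
  ^ (up): blocked, stay at (row=2, col=11)
  > (right): blocked, stay at (row=2, col=11)
  v (down): (row=2, col=11) -> (row=3, col=11)
  < (left): (row=3, col=11) -> (row=3, col=10)
Final: (row=3, col=10)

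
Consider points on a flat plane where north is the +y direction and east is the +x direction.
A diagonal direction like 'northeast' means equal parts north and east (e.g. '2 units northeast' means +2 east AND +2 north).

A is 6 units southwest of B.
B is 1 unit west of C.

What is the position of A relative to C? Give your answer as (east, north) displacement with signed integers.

Place C at the origin (east=0, north=0).
  B is 1 unit west of C: delta (east=-1, north=+0); B at (east=-1, north=0).
  A is 6 units southwest of B: delta (east=-6, north=-6); A at (east=-7, north=-6).
Therefore A relative to C: (east=-7, north=-6).

Answer: A is at (east=-7, north=-6) relative to C.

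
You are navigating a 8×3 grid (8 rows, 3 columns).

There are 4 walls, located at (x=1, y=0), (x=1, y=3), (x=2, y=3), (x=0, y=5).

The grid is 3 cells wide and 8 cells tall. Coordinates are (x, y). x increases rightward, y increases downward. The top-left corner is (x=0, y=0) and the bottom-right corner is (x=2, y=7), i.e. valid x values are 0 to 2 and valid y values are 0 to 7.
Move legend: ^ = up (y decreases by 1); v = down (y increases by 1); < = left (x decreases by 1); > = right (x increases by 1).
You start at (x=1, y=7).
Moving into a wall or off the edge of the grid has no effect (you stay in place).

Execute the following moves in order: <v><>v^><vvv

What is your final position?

Answer: Final position: (x=1, y=7)

Derivation:
Start: (x=1, y=7)
  < (left): (x=1, y=7) -> (x=0, y=7)
  v (down): blocked, stay at (x=0, y=7)
  > (right): (x=0, y=7) -> (x=1, y=7)
  < (left): (x=1, y=7) -> (x=0, y=7)
  > (right): (x=0, y=7) -> (x=1, y=7)
  v (down): blocked, stay at (x=1, y=7)
  ^ (up): (x=1, y=7) -> (x=1, y=6)
  > (right): (x=1, y=6) -> (x=2, y=6)
  < (left): (x=2, y=6) -> (x=1, y=6)
  v (down): (x=1, y=6) -> (x=1, y=7)
  v (down): blocked, stay at (x=1, y=7)
  v (down): blocked, stay at (x=1, y=7)
Final: (x=1, y=7)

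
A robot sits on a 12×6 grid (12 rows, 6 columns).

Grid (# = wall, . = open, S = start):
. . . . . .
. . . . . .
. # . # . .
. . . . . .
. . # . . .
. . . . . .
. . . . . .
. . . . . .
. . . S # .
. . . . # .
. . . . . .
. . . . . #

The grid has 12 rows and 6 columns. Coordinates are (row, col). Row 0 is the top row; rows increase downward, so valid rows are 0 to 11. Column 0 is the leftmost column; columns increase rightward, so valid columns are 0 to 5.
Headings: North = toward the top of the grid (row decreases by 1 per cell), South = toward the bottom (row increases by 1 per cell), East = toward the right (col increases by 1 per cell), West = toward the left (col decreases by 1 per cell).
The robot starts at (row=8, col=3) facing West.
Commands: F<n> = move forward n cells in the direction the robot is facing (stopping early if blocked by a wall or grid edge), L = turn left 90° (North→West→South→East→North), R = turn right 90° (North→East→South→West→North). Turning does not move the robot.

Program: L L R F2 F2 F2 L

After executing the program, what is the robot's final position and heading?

Start: (row=8, col=3), facing West
  L: turn left, now facing South
  L: turn left, now facing East
  R: turn right, now facing South
  F2: move forward 2, now at (row=10, col=3)
  F2: move forward 1/2 (blocked), now at (row=11, col=3)
  F2: move forward 0/2 (blocked), now at (row=11, col=3)
  L: turn left, now facing East
Final: (row=11, col=3), facing East

Answer: Final position: (row=11, col=3), facing East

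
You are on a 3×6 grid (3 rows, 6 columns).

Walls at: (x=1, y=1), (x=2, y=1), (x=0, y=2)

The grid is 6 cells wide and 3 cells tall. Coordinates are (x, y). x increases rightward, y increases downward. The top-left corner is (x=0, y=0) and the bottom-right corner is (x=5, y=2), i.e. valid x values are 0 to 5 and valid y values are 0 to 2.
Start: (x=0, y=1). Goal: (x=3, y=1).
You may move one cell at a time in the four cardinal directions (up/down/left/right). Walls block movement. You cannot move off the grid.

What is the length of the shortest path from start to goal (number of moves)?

BFS from (x=0, y=1) until reaching (x=3, y=1):
  Distance 0: (x=0, y=1)
  Distance 1: (x=0, y=0)
  Distance 2: (x=1, y=0)
  Distance 3: (x=2, y=0)
  Distance 4: (x=3, y=0)
  Distance 5: (x=4, y=0), (x=3, y=1)  <- goal reached here
One shortest path (5 moves): (x=0, y=1) -> (x=0, y=0) -> (x=1, y=0) -> (x=2, y=0) -> (x=3, y=0) -> (x=3, y=1)

Answer: Shortest path length: 5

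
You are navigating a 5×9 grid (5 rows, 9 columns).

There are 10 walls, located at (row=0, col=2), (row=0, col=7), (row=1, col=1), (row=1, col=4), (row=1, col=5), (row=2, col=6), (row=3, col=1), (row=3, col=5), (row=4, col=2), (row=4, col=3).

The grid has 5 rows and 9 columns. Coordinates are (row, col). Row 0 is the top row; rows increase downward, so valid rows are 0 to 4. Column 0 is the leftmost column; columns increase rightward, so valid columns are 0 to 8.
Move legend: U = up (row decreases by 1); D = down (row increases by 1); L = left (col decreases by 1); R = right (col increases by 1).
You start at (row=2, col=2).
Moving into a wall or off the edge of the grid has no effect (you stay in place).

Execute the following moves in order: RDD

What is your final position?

Answer: Final position: (row=3, col=3)

Derivation:
Start: (row=2, col=2)
  R (right): (row=2, col=2) -> (row=2, col=3)
  D (down): (row=2, col=3) -> (row=3, col=3)
  D (down): blocked, stay at (row=3, col=3)
Final: (row=3, col=3)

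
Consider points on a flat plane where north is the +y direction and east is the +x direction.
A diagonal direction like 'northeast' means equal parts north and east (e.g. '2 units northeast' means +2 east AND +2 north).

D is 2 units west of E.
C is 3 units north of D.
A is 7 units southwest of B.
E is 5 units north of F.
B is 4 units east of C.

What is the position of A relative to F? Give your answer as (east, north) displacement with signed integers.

Answer: A is at (east=-5, north=1) relative to F.

Derivation:
Place F at the origin (east=0, north=0).
  E is 5 units north of F: delta (east=+0, north=+5); E at (east=0, north=5).
  D is 2 units west of E: delta (east=-2, north=+0); D at (east=-2, north=5).
  C is 3 units north of D: delta (east=+0, north=+3); C at (east=-2, north=8).
  B is 4 units east of C: delta (east=+4, north=+0); B at (east=2, north=8).
  A is 7 units southwest of B: delta (east=-7, north=-7); A at (east=-5, north=1).
Therefore A relative to F: (east=-5, north=1).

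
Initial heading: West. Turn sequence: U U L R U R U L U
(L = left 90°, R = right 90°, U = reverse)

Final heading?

Start: West
  U (U-turn (180°)) -> East
  U (U-turn (180°)) -> West
  L (left (90° counter-clockwise)) -> South
  R (right (90° clockwise)) -> West
  U (U-turn (180°)) -> East
  R (right (90° clockwise)) -> South
  U (U-turn (180°)) -> North
  L (left (90° counter-clockwise)) -> West
  U (U-turn (180°)) -> East
Final: East

Answer: Final heading: East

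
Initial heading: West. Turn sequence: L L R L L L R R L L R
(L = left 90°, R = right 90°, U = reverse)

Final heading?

Start: West
  L (left (90° counter-clockwise)) -> South
  L (left (90° counter-clockwise)) -> East
  R (right (90° clockwise)) -> South
  L (left (90° counter-clockwise)) -> East
  L (left (90° counter-clockwise)) -> North
  L (left (90° counter-clockwise)) -> West
  R (right (90° clockwise)) -> North
  R (right (90° clockwise)) -> East
  L (left (90° counter-clockwise)) -> North
  L (left (90° counter-clockwise)) -> West
  R (right (90° clockwise)) -> North
Final: North

Answer: Final heading: North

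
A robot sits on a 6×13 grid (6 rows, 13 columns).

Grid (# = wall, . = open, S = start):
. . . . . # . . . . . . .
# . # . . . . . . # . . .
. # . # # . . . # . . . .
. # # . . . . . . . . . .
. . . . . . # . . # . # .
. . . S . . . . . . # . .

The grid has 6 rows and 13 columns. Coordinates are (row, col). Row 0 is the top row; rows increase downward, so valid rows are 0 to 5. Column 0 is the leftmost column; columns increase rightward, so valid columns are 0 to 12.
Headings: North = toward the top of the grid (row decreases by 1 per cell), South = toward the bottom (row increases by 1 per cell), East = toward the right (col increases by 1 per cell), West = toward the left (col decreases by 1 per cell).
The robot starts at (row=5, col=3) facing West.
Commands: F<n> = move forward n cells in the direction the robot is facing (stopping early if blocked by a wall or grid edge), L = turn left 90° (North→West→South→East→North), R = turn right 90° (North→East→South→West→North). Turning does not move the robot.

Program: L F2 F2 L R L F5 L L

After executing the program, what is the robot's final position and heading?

Start: (row=5, col=3), facing West
  L: turn left, now facing South
  F2: move forward 0/2 (blocked), now at (row=5, col=3)
  F2: move forward 0/2 (blocked), now at (row=5, col=3)
  L: turn left, now facing East
  R: turn right, now facing South
  L: turn left, now facing East
  F5: move forward 5, now at (row=5, col=8)
  L: turn left, now facing North
  L: turn left, now facing West
Final: (row=5, col=8), facing West

Answer: Final position: (row=5, col=8), facing West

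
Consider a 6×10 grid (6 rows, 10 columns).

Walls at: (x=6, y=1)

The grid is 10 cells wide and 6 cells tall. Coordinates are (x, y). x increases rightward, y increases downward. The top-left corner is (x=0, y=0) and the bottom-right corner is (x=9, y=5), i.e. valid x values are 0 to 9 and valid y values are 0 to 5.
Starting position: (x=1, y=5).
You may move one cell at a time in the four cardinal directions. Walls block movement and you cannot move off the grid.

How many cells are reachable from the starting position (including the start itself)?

BFS flood-fill from (x=1, y=5):
  Distance 0: (x=1, y=5)
  Distance 1: (x=1, y=4), (x=0, y=5), (x=2, y=5)
  Distance 2: (x=1, y=3), (x=0, y=4), (x=2, y=4), (x=3, y=5)
  Distance 3: (x=1, y=2), (x=0, y=3), (x=2, y=3), (x=3, y=4), (x=4, y=5)
  Distance 4: (x=1, y=1), (x=0, y=2), (x=2, y=2), (x=3, y=3), (x=4, y=4), (x=5, y=5)
  Distance 5: (x=1, y=0), (x=0, y=1), (x=2, y=1), (x=3, y=2), (x=4, y=3), (x=5, y=4), (x=6, y=5)
  Distance 6: (x=0, y=0), (x=2, y=0), (x=3, y=1), (x=4, y=2), (x=5, y=3), (x=6, y=4), (x=7, y=5)
  Distance 7: (x=3, y=0), (x=4, y=1), (x=5, y=2), (x=6, y=3), (x=7, y=4), (x=8, y=5)
  Distance 8: (x=4, y=0), (x=5, y=1), (x=6, y=2), (x=7, y=3), (x=8, y=4), (x=9, y=5)
  Distance 9: (x=5, y=0), (x=7, y=2), (x=8, y=3), (x=9, y=4)
  Distance 10: (x=6, y=0), (x=7, y=1), (x=8, y=2), (x=9, y=3)
  Distance 11: (x=7, y=0), (x=8, y=1), (x=9, y=2)
  Distance 12: (x=8, y=0), (x=9, y=1)
  Distance 13: (x=9, y=0)
Total reachable: 59 (grid has 59 open cells total)

Answer: Reachable cells: 59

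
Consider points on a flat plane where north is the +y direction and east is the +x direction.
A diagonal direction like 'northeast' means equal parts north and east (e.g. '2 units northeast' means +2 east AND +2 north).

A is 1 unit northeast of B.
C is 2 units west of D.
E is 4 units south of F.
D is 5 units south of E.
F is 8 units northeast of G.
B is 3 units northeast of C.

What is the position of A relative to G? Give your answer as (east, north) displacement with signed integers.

Answer: A is at (east=10, north=3) relative to G.

Derivation:
Place G at the origin (east=0, north=0).
  F is 8 units northeast of G: delta (east=+8, north=+8); F at (east=8, north=8).
  E is 4 units south of F: delta (east=+0, north=-4); E at (east=8, north=4).
  D is 5 units south of E: delta (east=+0, north=-5); D at (east=8, north=-1).
  C is 2 units west of D: delta (east=-2, north=+0); C at (east=6, north=-1).
  B is 3 units northeast of C: delta (east=+3, north=+3); B at (east=9, north=2).
  A is 1 unit northeast of B: delta (east=+1, north=+1); A at (east=10, north=3).
Therefore A relative to G: (east=10, north=3).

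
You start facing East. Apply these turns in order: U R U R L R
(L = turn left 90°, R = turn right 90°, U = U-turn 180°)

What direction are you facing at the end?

Answer: Final heading: West

Derivation:
Start: East
  U (U-turn (180°)) -> West
  R (right (90° clockwise)) -> North
  U (U-turn (180°)) -> South
  R (right (90° clockwise)) -> West
  L (left (90° counter-clockwise)) -> South
  R (right (90° clockwise)) -> West
Final: West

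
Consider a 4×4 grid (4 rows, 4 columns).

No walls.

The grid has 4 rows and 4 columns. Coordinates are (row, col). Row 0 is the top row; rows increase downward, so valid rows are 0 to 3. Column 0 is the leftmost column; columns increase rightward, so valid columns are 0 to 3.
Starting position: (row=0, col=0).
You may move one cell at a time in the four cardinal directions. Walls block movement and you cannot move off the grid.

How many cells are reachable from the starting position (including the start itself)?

Answer: Reachable cells: 16

Derivation:
BFS flood-fill from (row=0, col=0):
  Distance 0: (row=0, col=0)
  Distance 1: (row=0, col=1), (row=1, col=0)
  Distance 2: (row=0, col=2), (row=1, col=1), (row=2, col=0)
  Distance 3: (row=0, col=3), (row=1, col=2), (row=2, col=1), (row=3, col=0)
  Distance 4: (row=1, col=3), (row=2, col=2), (row=3, col=1)
  Distance 5: (row=2, col=3), (row=3, col=2)
  Distance 6: (row=3, col=3)
Total reachable: 16 (grid has 16 open cells total)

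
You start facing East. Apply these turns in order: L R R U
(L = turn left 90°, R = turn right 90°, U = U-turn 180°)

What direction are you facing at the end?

Start: East
  L (left (90° counter-clockwise)) -> North
  R (right (90° clockwise)) -> East
  R (right (90° clockwise)) -> South
  U (U-turn (180°)) -> North
Final: North

Answer: Final heading: North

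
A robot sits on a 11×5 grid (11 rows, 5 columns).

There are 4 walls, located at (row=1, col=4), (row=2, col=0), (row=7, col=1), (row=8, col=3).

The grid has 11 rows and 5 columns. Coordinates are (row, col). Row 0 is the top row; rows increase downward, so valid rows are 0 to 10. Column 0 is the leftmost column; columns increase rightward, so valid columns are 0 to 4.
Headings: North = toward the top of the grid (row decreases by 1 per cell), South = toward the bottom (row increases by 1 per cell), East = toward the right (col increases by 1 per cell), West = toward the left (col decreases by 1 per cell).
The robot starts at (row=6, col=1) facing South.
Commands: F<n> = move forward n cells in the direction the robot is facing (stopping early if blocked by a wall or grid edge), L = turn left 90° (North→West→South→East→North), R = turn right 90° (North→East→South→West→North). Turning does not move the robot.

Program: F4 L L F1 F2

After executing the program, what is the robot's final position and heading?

Answer: Final position: (row=3, col=1), facing North

Derivation:
Start: (row=6, col=1), facing South
  F4: move forward 0/4 (blocked), now at (row=6, col=1)
  L: turn left, now facing East
  L: turn left, now facing North
  F1: move forward 1, now at (row=5, col=1)
  F2: move forward 2, now at (row=3, col=1)
Final: (row=3, col=1), facing North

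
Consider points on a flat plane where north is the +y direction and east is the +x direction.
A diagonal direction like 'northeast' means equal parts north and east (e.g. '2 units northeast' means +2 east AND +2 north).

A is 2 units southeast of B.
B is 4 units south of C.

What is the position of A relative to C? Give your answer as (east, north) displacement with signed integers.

Place C at the origin (east=0, north=0).
  B is 4 units south of C: delta (east=+0, north=-4); B at (east=0, north=-4).
  A is 2 units southeast of B: delta (east=+2, north=-2); A at (east=2, north=-6).
Therefore A relative to C: (east=2, north=-6).

Answer: A is at (east=2, north=-6) relative to C.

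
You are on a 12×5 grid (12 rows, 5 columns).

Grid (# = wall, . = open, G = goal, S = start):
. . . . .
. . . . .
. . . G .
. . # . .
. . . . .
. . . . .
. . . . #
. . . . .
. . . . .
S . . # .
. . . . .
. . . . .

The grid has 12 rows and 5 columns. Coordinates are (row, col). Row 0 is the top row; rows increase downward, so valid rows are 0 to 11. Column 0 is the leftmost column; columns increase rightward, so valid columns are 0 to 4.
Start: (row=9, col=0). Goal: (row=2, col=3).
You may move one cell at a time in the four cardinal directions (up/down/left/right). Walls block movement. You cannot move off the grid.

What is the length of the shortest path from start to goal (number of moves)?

Answer: Shortest path length: 10

Derivation:
BFS from (row=9, col=0) until reaching (row=2, col=3):
  Distance 0: (row=9, col=0)
  Distance 1: (row=8, col=0), (row=9, col=1), (row=10, col=0)
  Distance 2: (row=7, col=0), (row=8, col=1), (row=9, col=2), (row=10, col=1), (row=11, col=0)
  Distance 3: (row=6, col=0), (row=7, col=1), (row=8, col=2), (row=10, col=2), (row=11, col=1)
  Distance 4: (row=5, col=0), (row=6, col=1), (row=7, col=2), (row=8, col=3), (row=10, col=3), (row=11, col=2)
  Distance 5: (row=4, col=0), (row=5, col=1), (row=6, col=2), (row=7, col=3), (row=8, col=4), (row=10, col=4), (row=11, col=3)
  Distance 6: (row=3, col=0), (row=4, col=1), (row=5, col=2), (row=6, col=3), (row=7, col=4), (row=9, col=4), (row=11, col=4)
  Distance 7: (row=2, col=0), (row=3, col=1), (row=4, col=2), (row=5, col=3)
  Distance 8: (row=1, col=0), (row=2, col=1), (row=4, col=3), (row=5, col=4)
  Distance 9: (row=0, col=0), (row=1, col=1), (row=2, col=2), (row=3, col=3), (row=4, col=4)
  Distance 10: (row=0, col=1), (row=1, col=2), (row=2, col=3), (row=3, col=4)  <- goal reached here
One shortest path (10 moves): (row=9, col=0) -> (row=9, col=1) -> (row=9, col=2) -> (row=8, col=2) -> (row=8, col=3) -> (row=7, col=3) -> (row=6, col=3) -> (row=5, col=3) -> (row=4, col=3) -> (row=3, col=3) -> (row=2, col=3)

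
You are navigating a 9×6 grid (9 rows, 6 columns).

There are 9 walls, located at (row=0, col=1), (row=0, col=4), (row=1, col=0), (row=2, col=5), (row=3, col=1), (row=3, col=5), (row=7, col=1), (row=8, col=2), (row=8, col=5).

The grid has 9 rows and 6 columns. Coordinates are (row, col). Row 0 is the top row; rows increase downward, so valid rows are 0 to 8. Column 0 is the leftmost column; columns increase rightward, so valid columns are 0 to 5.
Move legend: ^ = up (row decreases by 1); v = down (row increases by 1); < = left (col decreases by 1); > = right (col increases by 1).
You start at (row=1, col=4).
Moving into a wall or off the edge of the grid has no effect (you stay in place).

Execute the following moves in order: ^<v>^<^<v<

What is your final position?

Answer: Final position: (row=1, col=1)

Derivation:
Start: (row=1, col=4)
  ^ (up): blocked, stay at (row=1, col=4)
  < (left): (row=1, col=4) -> (row=1, col=3)
  v (down): (row=1, col=3) -> (row=2, col=3)
  > (right): (row=2, col=3) -> (row=2, col=4)
  ^ (up): (row=2, col=4) -> (row=1, col=4)
  < (left): (row=1, col=4) -> (row=1, col=3)
  ^ (up): (row=1, col=3) -> (row=0, col=3)
  < (left): (row=0, col=3) -> (row=0, col=2)
  v (down): (row=0, col=2) -> (row=1, col=2)
  < (left): (row=1, col=2) -> (row=1, col=1)
Final: (row=1, col=1)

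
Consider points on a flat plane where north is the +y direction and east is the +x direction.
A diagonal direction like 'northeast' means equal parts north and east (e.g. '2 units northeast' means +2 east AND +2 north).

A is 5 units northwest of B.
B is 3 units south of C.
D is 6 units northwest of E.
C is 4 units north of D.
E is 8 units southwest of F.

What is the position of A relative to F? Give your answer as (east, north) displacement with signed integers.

Place F at the origin (east=0, north=0).
  E is 8 units southwest of F: delta (east=-8, north=-8); E at (east=-8, north=-8).
  D is 6 units northwest of E: delta (east=-6, north=+6); D at (east=-14, north=-2).
  C is 4 units north of D: delta (east=+0, north=+4); C at (east=-14, north=2).
  B is 3 units south of C: delta (east=+0, north=-3); B at (east=-14, north=-1).
  A is 5 units northwest of B: delta (east=-5, north=+5); A at (east=-19, north=4).
Therefore A relative to F: (east=-19, north=4).

Answer: A is at (east=-19, north=4) relative to F.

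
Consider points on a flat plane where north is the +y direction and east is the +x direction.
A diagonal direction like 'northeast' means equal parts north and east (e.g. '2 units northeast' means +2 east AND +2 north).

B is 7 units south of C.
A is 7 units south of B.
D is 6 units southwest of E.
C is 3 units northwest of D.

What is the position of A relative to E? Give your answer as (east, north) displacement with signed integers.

Answer: A is at (east=-9, north=-17) relative to E.

Derivation:
Place E at the origin (east=0, north=0).
  D is 6 units southwest of E: delta (east=-6, north=-6); D at (east=-6, north=-6).
  C is 3 units northwest of D: delta (east=-3, north=+3); C at (east=-9, north=-3).
  B is 7 units south of C: delta (east=+0, north=-7); B at (east=-9, north=-10).
  A is 7 units south of B: delta (east=+0, north=-7); A at (east=-9, north=-17).
Therefore A relative to E: (east=-9, north=-17).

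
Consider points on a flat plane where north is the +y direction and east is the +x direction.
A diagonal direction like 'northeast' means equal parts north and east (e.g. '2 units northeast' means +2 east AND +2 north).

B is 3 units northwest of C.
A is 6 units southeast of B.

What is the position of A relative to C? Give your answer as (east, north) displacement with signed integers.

Place C at the origin (east=0, north=0).
  B is 3 units northwest of C: delta (east=-3, north=+3); B at (east=-3, north=3).
  A is 6 units southeast of B: delta (east=+6, north=-6); A at (east=3, north=-3).
Therefore A relative to C: (east=3, north=-3).

Answer: A is at (east=3, north=-3) relative to C.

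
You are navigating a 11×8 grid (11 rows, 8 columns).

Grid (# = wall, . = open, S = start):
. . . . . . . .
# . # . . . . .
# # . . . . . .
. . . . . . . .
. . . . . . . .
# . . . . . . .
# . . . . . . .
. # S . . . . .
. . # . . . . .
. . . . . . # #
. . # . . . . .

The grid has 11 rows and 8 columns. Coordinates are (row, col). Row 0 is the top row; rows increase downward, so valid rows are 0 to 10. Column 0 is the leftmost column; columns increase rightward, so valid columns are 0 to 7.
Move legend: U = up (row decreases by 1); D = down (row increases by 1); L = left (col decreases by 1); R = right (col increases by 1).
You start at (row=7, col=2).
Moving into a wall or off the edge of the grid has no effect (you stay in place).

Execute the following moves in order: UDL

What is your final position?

Answer: Final position: (row=7, col=2)

Derivation:
Start: (row=7, col=2)
  U (up): (row=7, col=2) -> (row=6, col=2)
  D (down): (row=6, col=2) -> (row=7, col=2)
  L (left): blocked, stay at (row=7, col=2)
Final: (row=7, col=2)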